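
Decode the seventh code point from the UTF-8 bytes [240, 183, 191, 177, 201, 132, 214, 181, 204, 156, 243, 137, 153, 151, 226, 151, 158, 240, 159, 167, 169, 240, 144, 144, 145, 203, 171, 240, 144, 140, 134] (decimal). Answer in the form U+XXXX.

Offset 0: leading byte 0xF0 = 11110000 → 4-byte char #1 = F0 B7 BF B1.
Offset 4: leading byte 0xC9 = 11001001 → 2-byte char #2 = C9 84.
Offset 6: leading byte 0xD6 = 11010110 → 2-byte char #3 = D6 B5.
Offset 8: leading byte 0xCC = 11001100 → 2-byte char #4 = CC 9C.
Offset 10: leading byte 0xF3 = 11110011 → 4-byte char #5 = F3 89 99 97.
Offset 14: leading byte 0xE2 = 11100010 → 3-byte char #6 = E2 97 9E.
Offset 17: leading byte 0xF0 = 11110000 → 4-byte char #7 = F0 9F A7 A9.
Leading byte 0xF0 = 11110000 matches 11110xxx → 4-byte sequence.
Byte 1: 0xF0 = 11110000, payload 000 (3 bits).
Byte 2: 0x9F = 10011111 (10xxxxxx ✓), payload 011111.
Byte 3: 0xA7 = 10100111 (10xxxxxx ✓), payload 100111.
Byte 4: 0xA9 = 10101001 (10xxxxxx ✓), payload 101001.
Concatenate: 000011111100111101001 = 0x1F9E9 (21 bits → U+1F9E9).

U+1F9E9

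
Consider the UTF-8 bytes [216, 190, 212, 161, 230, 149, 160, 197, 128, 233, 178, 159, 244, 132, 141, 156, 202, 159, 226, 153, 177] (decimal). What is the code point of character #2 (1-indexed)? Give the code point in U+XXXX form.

Offset 0: leading byte 0xD8 = 11011000 → 2-byte char #1 = D8 BE.
Offset 2: leading byte 0xD4 = 11010100 → 2-byte char #2 = D4 A1.
Leading byte 0xD4 = 11010100 matches 110xxxxx → 2-byte sequence.
Byte 1: 0xD4 = 11010100, payload 10100 (5 bits).
Byte 2: 0xA1 = 10100001 (10xxxxxx ✓), payload 100001.
Concatenate: 10100100001 = 0x521 (11 bits → U+0521).

U+0521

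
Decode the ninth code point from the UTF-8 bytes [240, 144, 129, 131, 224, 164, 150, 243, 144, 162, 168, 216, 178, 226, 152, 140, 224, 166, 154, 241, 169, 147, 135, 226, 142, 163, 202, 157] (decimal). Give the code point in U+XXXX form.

U+029D

Offset 0: leading byte 0xF0 = 11110000 → 4-byte char #1 = F0 90 81 83.
Offset 4: leading byte 0xE0 = 11100000 → 3-byte char #2 = E0 A4 96.
Offset 7: leading byte 0xF3 = 11110011 → 4-byte char #3 = F3 90 A2 A8.
Offset 11: leading byte 0xD8 = 11011000 → 2-byte char #4 = D8 B2.
Offset 13: leading byte 0xE2 = 11100010 → 3-byte char #5 = E2 98 8C.
Offset 16: leading byte 0xE0 = 11100000 → 3-byte char #6 = E0 A6 9A.
Offset 19: leading byte 0xF1 = 11110001 → 4-byte char #7 = F1 A9 93 87.
Offset 23: leading byte 0xE2 = 11100010 → 3-byte char #8 = E2 8E A3.
Offset 26: leading byte 0xCA = 11001010 → 2-byte char #9 = CA 9D.
Leading byte 0xCA = 11001010 matches 110xxxxx → 2-byte sequence.
Byte 1: 0xCA = 11001010, payload 01010 (5 bits).
Byte 2: 0x9D = 10011101 (10xxxxxx ✓), payload 011101.
Concatenate: 01010011101 = 0x29D (11 bits → U+029D).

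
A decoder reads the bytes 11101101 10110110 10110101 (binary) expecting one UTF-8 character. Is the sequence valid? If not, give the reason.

invalid (encodes a surrogate (U+D800–U+DFFF))

Structurally a 3-byte sequence; payload = 0xDDB5.
But 0xDDB5 is in U+D800–U+DFFF, the surrogate range. Surrogates are not Unicode scalar values and are forbidden in UTF-8.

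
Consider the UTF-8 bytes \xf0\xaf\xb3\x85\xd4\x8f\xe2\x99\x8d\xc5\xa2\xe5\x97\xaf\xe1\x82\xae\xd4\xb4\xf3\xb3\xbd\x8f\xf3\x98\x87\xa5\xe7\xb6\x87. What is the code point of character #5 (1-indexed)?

Offset 0: leading byte 0xF0 = 11110000 → 4-byte char #1 = F0 AF B3 85.
Offset 4: leading byte 0xD4 = 11010100 → 2-byte char #2 = D4 8F.
Offset 6: leading byte 0xE2 = 11100010 → 3-byte char #3 = E2 99 8D.
Offset 9: leading byte 0xC5 = 11000101 → 2-byte char #4 = C5 A2.
Offset 11: leading byte 0xE5 = 11100101 → 3-byte char #5 = E5 97 AF.
Leading byte 0xE5 = 11100101 matches 1110xxxx → 3-byte sequence.
Byte 1: 0xE5 = 11100101, payload 0101 (4 bits).
Byte 2: 0x97 = 10010111 (10xxxxxx ✓), payload 010111.
Byte 3: 0xAF = 10101111 (10xxxxxx ✓), payload 101111.
Concatenate: 0101010111101111 = 0x55EF (16 bits → U+55EF).

U+55EF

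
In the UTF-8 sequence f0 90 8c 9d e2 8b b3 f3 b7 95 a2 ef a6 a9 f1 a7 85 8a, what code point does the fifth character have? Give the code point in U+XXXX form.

Offset 0: leading byte 0xF0 = 11110000 → 4-byte char #1 = F0 90 8C 9D.
Offset 4: leading byte 0xE2 = 11100010 → 3-byte char #2 = E2 8B B3.
Offset 7: leading byte 0xF3 = 11110011 → 4-byte char #3 = F3 B7 95 A2.
Offset 11: leading byte 0xEF = 11101111 → 3-byte char #4 = EF A6 A9.
Offset 14: leading byte 0xF1 = 11110001 → 4-byte char #5 = F1 A7 85 8A.
Leading byte 0xF1 = 11110001 matches 11110xxx → 4-byte sequence.
Byte 1: 0xF1 = 11110001, payload 001 (3 bits).
Byte 2: 0xA7 = 10100111 (10xxxxxx ✓), payload 100111.
Byte 3: 0x85 = 10000101 (10xxxxxx ✓), payload 000101.
Byte 4: 0x8A = 10001010 (10xxxxxx ✓), payload 001010.
Concatenate: 001100111000101001010 = 0x6714A (21 bits → U+6714A).

U+6714A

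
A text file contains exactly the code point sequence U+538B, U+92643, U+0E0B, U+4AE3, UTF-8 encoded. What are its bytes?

E5 8E 8B F2 92 99 83 E0 B8 8B E4 AB A3

U+538B: 3-byte form → E5 8E 8B.
U+92643: 4-byte form → F2 92 99 83.
U+0E0B: 3-byte form → E0 B8 8B.
U+4AE3: 3-byte form → E4 AB A3.
Concatenated (13 bytes): E5 8E 8B F2 92 99 83 E0 B8 8B E4 AB A3.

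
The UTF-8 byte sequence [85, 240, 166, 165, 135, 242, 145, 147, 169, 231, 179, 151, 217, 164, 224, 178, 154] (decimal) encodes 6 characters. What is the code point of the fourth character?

Offset 0: leading byte 0x55 = 01010101 → 1-byte char #1 = 55.
Offset 1: leading byte 0xF0 = 11110000 → 4-byte char #2 = F0 A6 A5 87.
Offset 5: leading byte 0xF2 = 11110010 → 4-byte char #3 = F2 91 93 A9.
Offset 9: leading byte 0xE7 = 11100111 → 3-byte char #4 = E7 B3 97.
Leading byte 0xE7 = 11100111 matches 1110xxxx → 3-byte sequence.
Byte 1: 0xE7 = 11100111, payload 0111 (4 bits).
Byte 2: 0xB3 = 10110011 (10xxxxxx ✓), payload 110011.
Byte 3: 0x97 = 10010111 (10xxxxxx ✓), payload 010111.
Concatenate: 0111110011010111 = 0x7CD7 (16 bits → U+7CD7).

U+7CD7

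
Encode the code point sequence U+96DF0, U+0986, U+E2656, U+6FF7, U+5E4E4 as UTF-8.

F2 96 B7 B0 E0 A6 86 F3 A2 99 96 E6 BF B7 F1 9E 93 A4

U+96DF0: 4-byte form → F2 96 B7 B0.
U+0986: 3-byte form → E0 A6 86.
U+E2656: 4-byte form → F3 A2 99 96.
U+6FF7: 3-byte form → E6 BF B7.
U+5E4E4: 4-byte form → F1 9E 93 A4.
Concatenated (18 bytes): F2 96 B7 B0 E0 A6 86 F3 A2 99 96 E6 BF B7 F1 9E 93 A4.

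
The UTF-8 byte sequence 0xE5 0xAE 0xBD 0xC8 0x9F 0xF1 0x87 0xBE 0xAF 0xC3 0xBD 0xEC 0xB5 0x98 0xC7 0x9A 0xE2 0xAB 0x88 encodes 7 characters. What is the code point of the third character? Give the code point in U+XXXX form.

Offset 0: leading byte 0xE5 = 11100101 → 3-byte char #1 = E5 AE BD.
Offset 3: leading byte 0xC8 = 11001000 → 2-byte char #2 = C8 9F.
Offset 5: leading byte 0xF1 = 11110001 → 4-byte char #3 = F1 87 BE AF.
Leading byte 0xF1 = 11110001 matches 11110xxx → 4-byte sequence.
Byte 1: 0xF1 = 11110001, payload 001 (3 bits).
Byte 2: 0x87 = 10000111 (10xxxxxx ✓), payload 000111.
Byte 3: 0xBE = 10111110 (10xxxxxx ✓), payload 111110.
Byte 4: 0xAF = 10101111 (10xxxxxx ✓), payload 101111.
Concatenate: 001000111111110101111 = 0x47FAF (21 bits → U+47FAF).

U+47FAF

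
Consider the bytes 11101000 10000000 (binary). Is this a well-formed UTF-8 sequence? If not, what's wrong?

invalid (sequence truncated)

Leading byte 0xE8 = 11101000 → 3-byte form, but only 2 bytes are present.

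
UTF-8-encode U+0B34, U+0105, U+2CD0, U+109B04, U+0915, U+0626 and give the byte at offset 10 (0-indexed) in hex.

0xAC

U+0B34 → 3-byte form E0 AC B4 at offsets 0–2.
U+0105 → 2-byte form C4 85 at offsets 3–4.
U+2CD0 → 3-byte form E2 B3 90 at offsets 5–7.
U+109B04 → 4-byte form F4 89 AC 84 at offsets 8–11.
Offset 10 falls in char 4's range; it's byte 3 of F4 89 AC 84 = 0xAC.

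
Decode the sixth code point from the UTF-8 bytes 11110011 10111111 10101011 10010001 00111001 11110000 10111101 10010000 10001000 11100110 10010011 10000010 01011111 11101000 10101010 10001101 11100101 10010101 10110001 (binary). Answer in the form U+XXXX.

U+8A8D

Offset 0: leading byte 0xF3 = 11110011 → 4-byte char #1 = F3 BF AB 91.
Offset 4: leading byte 0x39 = 00111001 → 1-byte char #2 = 39.
Offset 5: leading byte 0xF0 = 11110000 → 4-byte char #3 = F0 BD 90 88.
Offset 9: leading byte 0xE6 = 11100110 → 3-byte char #4 = E6 93 82.
Offset 12: leading byte 0x5F = 01011111 → 1-byte char #5 = 5F.
Offset 13: leading byte 0xE8 = 11101000 → 3-byte char #6 = E8 AA 8D.
Leading byte 0xE8 = 11101000 matches 1110xxxx → 3-byte sequence.
Byte 1: 0xE8 = 11101000, payload 1000 (4 bits).
Byte 2: 0xAA = 10101010 (10xxxxxx ✓), payload 101010.
Byte 3: 0x8D = 10001101 (10xxxxxx ✓), payload 001101.
Concatenate: 1000101010001101 = 0x8A8D (16 bits → U+8A8D).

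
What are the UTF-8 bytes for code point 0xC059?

EC 81 99

U+C059 = 0xC059 = 49241 decimal. In range U+0800–U+FFFF → 3-byte form: 1110xxxx 10xxxxxx 10xxxxxx.
Binary (16 bits): 1100000001011001.
Split 4+6+6: 1100 | 000001 | 011001.
Byte 1: 11101100 = 0xEC.
Byte 2: 10000001 = 0x81.
Byte 3: 10011001 = 0x99.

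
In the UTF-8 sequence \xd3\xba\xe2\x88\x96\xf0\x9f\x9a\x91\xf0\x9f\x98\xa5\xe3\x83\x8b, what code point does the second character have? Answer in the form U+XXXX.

Offset 0: leading byte 0xD3 = 11010011 → 2-byte char #1 = D3 BA.
Offset 2: leading byte 0xE2 = 11100010 → 3-byte char #2 = E2 88 96.
Leading byte 0xE2 = 11100010 matches 1110xxxx → 3-byte sequence.
Byte 1: 0xE2 = 11100010, payload 0010 (4 bits).
Byte 2: 0x88 = 10001000 (10xxxxxx ✓), payload 001000.
Byte 3: 0x96 = 10010110 (10xxxxxx ✓), payload 010110.
Concatenate: 0010001000010110 = 0x2216 (16 bits → U+2216).

U+2216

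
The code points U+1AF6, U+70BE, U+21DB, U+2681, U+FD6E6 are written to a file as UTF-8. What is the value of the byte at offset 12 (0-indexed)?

U+1AF6 → 3-byte form E1 AB B6 at offsets 0–2.
U+70BE → 3-byte form E7 82 BE at offsets 3–5.
U+21DB → 3-byte form E2 87 9B at offsets 6–8.
U+2681 → 3-byte form E2 9A 81 at offsets 9–11.
U+FD6E6 → 4-byte form F3 BD 9B A6 at offsets 12–15.
Offset 12 falls in char 5's range; it's byte 1 of F3 BD 9B A6 = 0xF3.

0xF3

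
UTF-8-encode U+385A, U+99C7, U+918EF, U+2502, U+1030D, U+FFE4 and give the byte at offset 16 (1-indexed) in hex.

1-indexed offset 16 is 0-indexed offset 15.
U+385A → 3-byte form E3 A1 9A at offsets 0–2.
U+99C7 → 3-byte form E9 A7 87 at offsets 3–5.
U+918EF → 4-byte form F2 91 A3 AF at offsets 6–9.
U+2502 → 3-byte form E2 94 82 at offsets 10–12.
U+1030D → 4-byte form F0 90 8C 8D at offsets 13–16.
Offset 15 falls in char 5's range; it's byte 3 of F0 90 8C 8D = 0x8C.

0x8C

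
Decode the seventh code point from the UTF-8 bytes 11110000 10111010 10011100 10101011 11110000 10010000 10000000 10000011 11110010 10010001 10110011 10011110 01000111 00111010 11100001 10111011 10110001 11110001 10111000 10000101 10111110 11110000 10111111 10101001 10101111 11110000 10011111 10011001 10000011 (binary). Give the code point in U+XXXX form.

U+7817E

Offset 0: leading byte 0xF0 = 11110000 → 4-byte char #1 = F0 BA 9C AB.
Offset 4: leading byte 0xF0 = 11110000 → 4-byte char #2 = F0 90 80 83.
Offset 8: leading byte 0xF2 = 11110010 → 4-byte char #3 = F2 91 B3 9E.
Offset 12: leading byte 0x47 = 01000111 → 1-byte char #4 = 47.
Offset 13: leading byte 0x3A = 00111010 → 1-byte char #5 = 3A.
Offset 14: leading byte 0xE1 = 11100001 → 3-byte char #6 = E1 BB B1.
Offset 17: leading byte 0xF1 = 11110001 → 4-byte char #7 = F1 B8 85 BE.
Leading byte 0xF1 = 11110001 matches 11110xxx → 4-byte sequence.
Byte 1: 0xF1 = 11110001, payload 001 (3 bits).
Byte 2: 0xB8 = 10111000 (10xxxxxx ✓), payload 111000.
Byte 3: 0x85 = 10000101 (10xxxxxx ✓), payload 000101.
Byte 4: 0xBE = 10111110 (10xxxxxx ✓), payload 111110.
Concatenate: 001111000000101111110 = 0x7817E (21 bits → U+7817E).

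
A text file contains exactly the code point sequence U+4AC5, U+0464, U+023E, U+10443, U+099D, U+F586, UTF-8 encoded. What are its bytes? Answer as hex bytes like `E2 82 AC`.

U+4AC5: 3-byte form → E4 AB 85.
U+0464: 2-byte form → D1 A4.
U+023E: 2-byte form → C8 BE.
U+10443: 4-byte form → F0 90 91 83.
U+099D: 3-byte form → E0 A6 9D.
U+F586: 3-byte form → EF 96 86.
Concatenated (17 bytes): E4 AB 85 D1 A4 C8 BE F0 90 91 83 E0 A6 9D EF 96 86.

E4 AB 85 D1 A4 C8 BE F0 90 91 83 E0 A6 9D EF 96 86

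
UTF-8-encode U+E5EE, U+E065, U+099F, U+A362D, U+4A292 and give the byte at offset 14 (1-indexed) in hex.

0xF1

1-indexed offset 14 is 0-indexed offset 13.
U+E5EE → 3-byte form EE 97 AE at offsets 0–2.
U+E065 → 3-byte form EE 81 A5 at offsets 3–5.
U+099F → 3-byte form E0 A6 9F at offsets 6–8.
U+A362D → 4-byte form F2 A3 98 AD at offsets 9–12.
U+4A292 → 4-byte form F1 8A 8A 92 at offsets 13–16.
Offset 13 falls in char 5's range; it's byte 1 of F1 8A 8A 92 = 0xF1.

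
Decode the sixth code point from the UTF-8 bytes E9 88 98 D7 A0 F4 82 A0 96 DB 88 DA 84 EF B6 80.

U+FD80

Offset 0: leading byte 0xE9 = 11101001 → 3-byte char #1 = E9 88 98.
Offset 3: leading byte 0xD7 = 11010111 → 2-byte char #2 = D7 A0.
Offset 5: leading byte 0xF4 = 11110100 → 4-byte char #3 = F4 82 A0 96.
Offset 9: leading byte 0xDB = 11011011 → 2-byte char #4 = DB 88.
Offset 11: leading byte 0xDA = 11011010 → 2-byte char #5 = DA 84.
Offset 13: leading byte 0xEF = 11101111 → 3-byte char #6 = EF B6 80.
Leading byte 0xEF = 11101111 matches 1110xxxx → 3-byte sequence.
Byte 1: 0xEF = 11101111, payload 1111 (4 bits).
Byte 2: 0xB6 = 10110110 (10xxxxxx ✓), payload 110110.
Byte 3: 0x80 = 10000000 (10xxxxxx ✓), payload 000000.
Concatenate: 1111110110000000 = 0xFD80 (16 bits → U+FD80).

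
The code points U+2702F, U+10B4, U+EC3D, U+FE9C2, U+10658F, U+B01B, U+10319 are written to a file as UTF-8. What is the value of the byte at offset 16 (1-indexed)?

0x86

1-indexed offset 16 is 0-indexed offset 15.
U+2702F → 4-byte form F0 A7 80 AF at offsets 0–3.
U+10B4 → 3-byte form E1 82 B4 at offsets 4–6.
U+EC3D → 3-byte form EE B0 BD at offsets 7–9.
U+FE9C2 → 4-byte form F3 BE A7 82 at offsets 10–13.
U+10658F → 4-byte form F4 86 96 8F at offsets 14–17.
Offset 15 falls in char 5's range; it's byte 2 of F4 86 96 8F = 0x86.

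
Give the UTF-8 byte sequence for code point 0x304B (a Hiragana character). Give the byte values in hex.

E3 81 8B

U+304B = 0x304B = 12363 decimal. In range U+0800–U+FFFF → 3-byte form: 1110xxxx 10xxxxxx 10xxxxxx.
Binary (16 bits): 0011000001001011.
Split 4+6+6: 0011 | 000001 | 001011.
Byte 1: 11100011 = 0xE3.
Byte 2: 10000001 = 0x81.
Byte 3: 10001011 = 0x8B.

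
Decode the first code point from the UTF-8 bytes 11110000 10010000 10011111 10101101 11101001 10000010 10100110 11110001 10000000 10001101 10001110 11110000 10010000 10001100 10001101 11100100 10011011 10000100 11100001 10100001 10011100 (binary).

Offset 0: leading byte 0xF0 = 11110000 → 4-byte char #1 = F0 90 9F AD.
Leading byte 0xF0 = 11110000 matches 11110xxx → 4-byte sequence.
Byte 1: 0xF0 = 11110000, payload 000 (3 bits).
Byte 2: 0x90 = 10010000 (10xxxxxx ✓), payload 010000.
Byte 3: 0x9F = 10011111 (10xxxxxx ✓), payload 011111.
Byte 4: 0xAD = 10101101 (10xxxxxx ✓), payload 101101.
Concatenate: 000010000011111101101 = 0x107ED (21 bits → U+107ED).

U+107ED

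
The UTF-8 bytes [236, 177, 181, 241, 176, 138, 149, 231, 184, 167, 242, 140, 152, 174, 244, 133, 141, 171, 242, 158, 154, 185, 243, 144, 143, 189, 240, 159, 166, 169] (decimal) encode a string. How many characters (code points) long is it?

8

Byte at offset 0: 0xEC = 11101100 → 3-byte char (#1). Advance 3.
Byte at offset 3: 0xF1 = 11110001 → 4-byte char (#2). Advance 4.
Byte at offset 7: 0xE7 = 11100111 → 3-byte char (#3). Advance 3.
Byte at offset 10: 0xF2 = 11110010 → 4-byte char (#4). Advance 4.
Byte at offset 14: 0xF4 = 11110100 → 4-byte char (#5). Advance 4.
Byte at offset 18: 0xF2 = 11110010 → 4-byte char (#6). Advance 4.
Byte at offset 22: 0xF3 = 11110011 → 4-byte char (#7). Advance 4.
Byte at offset 26: 0xF0 = 11110000 → 4-byte char (#8). Advance 4.
Reached end at offset 30 after 8 code points.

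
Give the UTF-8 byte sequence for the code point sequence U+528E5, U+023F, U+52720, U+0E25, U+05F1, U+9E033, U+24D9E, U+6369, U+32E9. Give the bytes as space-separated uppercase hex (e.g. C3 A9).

U+528E5: 4-byte form → F1 92 A3 A5.
U+023F: 2-byte form → C8 BF.
U+52720: 4-byte form → F1 92 9C A0.
U+0E25: 3-byte form → E0 B8 A5.
U+05F1: 2-byte form → D7 B1.
U+9E033: 4-byte form → F2 9E 80 B3.
U+24D9E: 4-byte form → F0 A4 B6 9E.
U+6369: 3-byte form → E6 8D A9.
U+32E9: 3-byte form → E3 8B A9.
Concatenated (29 bytes): F1 92 A3 A5 C8 BF F1 92 9C A0 E0 B8 A5 D7 B1 F2 9E 80 B3 F0 A4 B6 9E E6 8D A9 E3 8B A9.

F1 92 A3 A5 C8 BF F1 92 9C A0 E0 B8 A5 D7 B1 F2 9E 80 B3 F0 A4 B6 9E E6 8D A9 E3 8B A9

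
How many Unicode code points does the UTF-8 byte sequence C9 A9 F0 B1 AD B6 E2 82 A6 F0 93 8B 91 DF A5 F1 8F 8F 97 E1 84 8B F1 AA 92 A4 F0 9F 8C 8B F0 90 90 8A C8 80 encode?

Byte at offset 0: 0xC9 = 11001001 → 2-byte char (#1). Advance 2.
Byte at offset 2: 0xF0 = 11110000 → 4-byte char (#2). Advance 4.
Byte at offset 6: 0xE2 = 11100010 → 3-byte char (#3). Advance 3.
Byte at offset 9: 0xF0 = 11110000 → 4-byte char (#4). Advance 4.
Byte at offset 13: 0xDF = 11011111 → 2-byte char (#5). Advance 2.
Byte at offset 15: 0xF1 = 11110001 → 4-byte char (#6). Advance 4.
Byte at offset 19: 0xE1 = 11100001 → 3-byte char (#7). Advance 3.
Byte at offset 22: 0xF1 = 11110001 → 4-byte char (#8). Advance 4.
Byte at offset 26: 0xF0 = 11110000 → 4-byte char (#9). Advance 4.
Byte at offset 30: 0xF0 = 11110000 → 4-byte char (#10). Advance 4.
Byte at offset 34: 0xC8 = 11001000 → 2-byte char (#11). Advance 2.
Reached end at offset 36 after 11 code points.

11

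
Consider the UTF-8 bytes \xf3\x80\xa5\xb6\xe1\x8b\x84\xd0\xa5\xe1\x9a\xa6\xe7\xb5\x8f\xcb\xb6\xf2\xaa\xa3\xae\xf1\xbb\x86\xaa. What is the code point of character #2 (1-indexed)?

U+12C4

Offset 0: leading byte 0xF3 = 11110011 → 4-byte char #1 = F3 80 A5 B6.
Offset 4: leading byte 0xE1 = 11100001 → 3-byte char #2 = E1 8B 84.
Leading byte 0xE1 = 11100001 matches 1110xxxx → 3-byte sequence.
Byte 1: 0xE1 = 11100001, payload 0001 (4 bits).
Byte 2: 0x8B = 10001011 (10xxxxxx ✓), payload 001011.
Byte 3: 0x84 = 10000100 (10xxxxxx ✓), payload 000100.
Concatenate: 0001001011000100 = 0x12C4 (16 bits → U+12C4).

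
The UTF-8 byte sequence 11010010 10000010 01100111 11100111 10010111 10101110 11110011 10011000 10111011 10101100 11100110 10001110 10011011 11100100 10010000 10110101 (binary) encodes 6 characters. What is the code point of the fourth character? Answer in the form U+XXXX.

U+D8EEC

Offset 0: leading byte 0xD2 = 11010010 → 2-byte char #1 = D2 82.
Offset 2: leading byte 0x67 = 01100111 → 1-byte char #2 = 67.
Offset 3: leading byte 0xE7 = 11100111 → 3-byte char #3 = E7 97 AE.
Offset 6: leading byte 0xF3 = 11110011 → 4-byte char #4 = F3 98 BB AC.
Leading byte 0xF3 = 11110011 matches 11110xxx → 4-byte sequence.
Byte 1: 0xF3 = 11110011, payload 011 (3 bits).
Byte 2: 0x98 = 10011000 (10xxxxxx ✓), payload 011000.
Byte 3: 0xBB = 10111011 (10xxxxxx ✓), payload 111011.
Byte 4: 0xAC = 10101100 (10xxxxxx ✓), payload 101100.
Concatenate: 011011000111011101100 = 0xD8EEC (21 bits → U+D8EEC).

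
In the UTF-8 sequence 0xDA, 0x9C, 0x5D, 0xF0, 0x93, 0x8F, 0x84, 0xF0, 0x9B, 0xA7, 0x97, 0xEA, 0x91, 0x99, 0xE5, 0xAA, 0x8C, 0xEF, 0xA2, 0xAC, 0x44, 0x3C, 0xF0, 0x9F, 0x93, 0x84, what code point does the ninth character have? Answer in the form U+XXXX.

U+003C

Offset 0: leading byte 0xDA = 11011010 → 2-byte char #1 = DA 9C.
Offset 2: leading byte 0x5D = 01011101 → 1-byte char #2 = 5D.
Offset 3: leading byte 0xF0 = 11110000 → 4-byte char #3 = F0 93 8F 84.
Offset 7: leading byte 0xF0 = 11110000 → 4-byte char #4 = F0 9B A7 97.
Offset 11: leading byte 0xEA = 11101010 → 3-byte char #5 = EA 91 99.
Offset 14: leading byte 0xE5 = 11100101 → 3-byte char #6 = E5 AA 8C.
Offset 17: leading byte 0xEF = 11101111 → 3-byte char #7 = EF A2 AC.
Offset 20: leading byte 0x44 = 01000100 → 1-byte char #8 = 44.
Offset 21: leading byte 0x3C = 00111100 → 1-byte char #9 = 3C.
Leading byte 0x3C = 00111100 matches 0xxxxxxx → 1-byte sequence.
Byte 1: 0x3C = 00111100, payload 0111100 (7 bits).
Concatenate: 0111100 = 0x3C (7 bits → U+003C).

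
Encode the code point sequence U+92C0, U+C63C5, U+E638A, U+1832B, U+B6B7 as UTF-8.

E9 8B 80 F3 86 8F 85 F3 A6 8E 8A F0 98 8C AB EB 9A B7

U+92C0: 3-byte form → E9 8B 80.
U+C63C5: 4-byte form → F3 86 8F 85.
U+E638A: 4-byte form → F3 A6 8E 8A.
U+1832B: 4-byte form → F0 98 8C AB.
U+B6B7: 3-byte form → EB 9A B7.
Concatenated (18 bytes): E9 8B 80 F3 86 8F 85 F3 A6 8E 8A F0 98 8C AB EB 9A B7.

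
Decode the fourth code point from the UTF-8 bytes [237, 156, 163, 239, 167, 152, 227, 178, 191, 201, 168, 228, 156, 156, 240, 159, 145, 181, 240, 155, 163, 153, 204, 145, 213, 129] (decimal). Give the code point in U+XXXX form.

U+0268

Offset 0: leading byte 0xED = 11101101 → 3-byte char #1 = ED 9C A3.
Offset 3: leading byte 0xEF = 11101111 → 3-byte char #2 = EF A7 98.
Offset 6: leading byte 0xE3 = 11100011 → 3-byte char #3 = E3 B2 BF.
Offset 9: leading byte 0xC9 = 11001001 → 2-byte char #4 = C9 A8.
Leading byte 0xC9 = 11001001 matches 110xxxxx → 2-byte sequence.
Byte 1: 0xC9 = 11001001, payload 01001 (5 bits).
Byte 2: 0xA8 = 10101000 (10xxxxxx ✓), payload 101000.
Concatenate: 01001101000 = 0x268 (11 bits → U+0268).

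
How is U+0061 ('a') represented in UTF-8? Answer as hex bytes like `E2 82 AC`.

61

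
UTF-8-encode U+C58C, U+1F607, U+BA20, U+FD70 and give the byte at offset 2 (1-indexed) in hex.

0x96

1-indexed offset 2 is 0-indexed offset 1.
U+C58C → 3-byte form EC 96 8C at offsets 0–2.
Offset 1 falls in char 1's range; it's byte 2 of EC 96 8C = 0x96.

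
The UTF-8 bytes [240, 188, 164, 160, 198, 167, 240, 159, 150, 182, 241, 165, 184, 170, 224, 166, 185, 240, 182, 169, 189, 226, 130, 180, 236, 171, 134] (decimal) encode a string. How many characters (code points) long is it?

Byte at offset 0: 0xF0 = 11110000 → 4-byte char (#1). Advance 4.
Byte at offset 4: 0xC6 = 11000110 → 2-byte char (#2). Advance 2.
Byte at offset 6: 0xF0 = 11110000 → 4-byte char (#3). Advance 4.
Byte at offset 10: 0xF1 = 11110001 → 4-byte char (#4). Advance 4.
Byte at offset 14: 0xE0 = 11100000 → 3-byte char (#5). Advance 3.
Byte at offset 17: 0xF0 = 11110000 → 4-byte char (#6). Advance 4.
Byte at offset 21: 0xE2 = 11100010 → 3-byte char (#7). Advance 3.
Byte at offset 24: 0xEC = 11101100 → 3-byte char (#8). Advance 3.
Reached end at offset 27 after 8 code points.

8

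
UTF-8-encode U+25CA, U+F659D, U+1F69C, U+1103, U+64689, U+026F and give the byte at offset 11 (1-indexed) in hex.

0x9C

1-indexed offset 11 is 0-indexed offset 10.
U+25CA → 3-byte form E2 97 8A at offsets 0–2.
U+F659D → 4-byte form F3 B6 96 9D at offsets 3–6.
U+1F69C → 4-byte form F0 9F 9A 9C at offsets 7–10.
Offset 10 falls in char 3's range; it's byte 4 of F0 9F 9A 9C = 0x9C.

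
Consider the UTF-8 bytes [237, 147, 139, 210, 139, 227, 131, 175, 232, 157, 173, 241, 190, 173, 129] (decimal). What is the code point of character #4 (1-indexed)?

U+876D

Offset 0: leading byte 0xED = 11101101 → 3-byte char #1 = ED 93 8B.
Offset 3: leading byte 0xD2 = 11010010 → 2-byte char #2 = D2 8B.
Offset 5: leading byte 0xE3 = 11100011 → 3-byte char #3 = E3 83 AF.
Offset 8: leading byte 0xE8 = 11101000 → 3-byte char #4 = E8 9D AD.
Leading byte 0xE8 = 11101000 matches 1110xxxx → 3-byte sequence.
Byte 1: 0xE8 = 11101000, payload 1000 (4 bits).
Byte 2: 0x9D = 10011101 (10xxxxxx ✓), payload 011101.
Byte 3: 0xAD = 10101101 (10xxxxxx ✓), payload 101101.
Concatenate: 1000011101101101 = 0x876D (16 bits → U+876D).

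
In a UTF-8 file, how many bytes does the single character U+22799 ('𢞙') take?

U+22799 = 0x22799. UTF-8 uses 1 byte below 0x80, 2 below 0x800, 3 below 0x10000, 4 up to 0x10FFFF. 0x22799 is in U+10000–U+10FFFF → 4 bytes.

4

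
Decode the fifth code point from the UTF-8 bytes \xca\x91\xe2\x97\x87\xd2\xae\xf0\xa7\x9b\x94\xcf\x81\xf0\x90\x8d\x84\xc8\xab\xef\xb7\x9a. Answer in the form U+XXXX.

Offset 0: leading byte 0xCA = 11001010 → 2-byte char #1 = CA 91.
Offset 2: leading byte 0xE2 = 11100010 → 3-byte char #2 = E2 97 87.
Offset 5: leading byte 0xD2 = 11010010 → 2-byte char #3 = D2 AE.
Offset 7: leading byte 0xF0 = 11110000 → 4-byte char #4 = F0 A7 9B 94.
Offset 11: leading byte 0xCF = 11001111 → 2-byte char #5 = CF 81.
Leading byte 0xCF = 11001111 matches 110xxxxx → 2-byte sequence.
Byte 1: 0xCF = 11001111, payload 01111 (5 bits).
Byte 2: 0x81 = 10000001 (10xxxxxx ✓), payload 000001.
Concatenate: 01111000001 = 0x3C1 (11 bits → U+03C1).

U+03C1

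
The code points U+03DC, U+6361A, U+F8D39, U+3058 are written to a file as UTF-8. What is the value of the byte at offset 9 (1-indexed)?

0xB4

1-indexed offset 9 is 0-indexed offset 8.
U+03DC → 2-byte form CF 9C at offsets 0–1.
U+6361A → 4-byte form F1 A3 98 9A at offsets 2–5.
U+F8D39 → 4-byte form F3 B8 B4 B9 at offsets 6–9.
Offset 8 falls in char 3's range; it's byte 3 of F3 B8 B4 B9 = 0xB4.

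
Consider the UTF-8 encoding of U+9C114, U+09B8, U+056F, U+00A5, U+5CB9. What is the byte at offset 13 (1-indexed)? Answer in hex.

1-indexed offset 13 is 0-indexed offset 12.
U+9C114 → 4-byte form F2 9C 84 94 at offsets 0–3.
U+09B8 → 3-byte form E0 A6 B8 at offsets 4–6.
U+056F → 2-byte form D5 AF at offsets 7–8.
U+00A5 → 2-byte form C2 A5 at offsets 9–10.
U+5CB9 → 3-byte form E5 B2 B9 at offsets 11–13.
Offset 12 falls in char 5's range; it's byte 2 of E5 B2 B9 = 0xB2.

0xB2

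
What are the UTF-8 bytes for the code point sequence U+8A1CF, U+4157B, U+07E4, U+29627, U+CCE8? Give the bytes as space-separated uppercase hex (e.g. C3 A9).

F2 8A 87 8F F1 81 95 BB DF A4 F0 A9 98 A7 EC B3 A8

U+8A1CF: 4-byte form → F2 8A 87 8F.
U+4157B: 4-byte form → F1 81 95 BB.
U+07E4: 2-byte form → DF A4.
U+29627: 4-byte form → F0 A9 98 A7.
U+CCE8: 3-byte form → EC B3 A8.
Concatenated (17 bytes): F2 8A 87 8F F1 81 95 BB DF A4 F0 A9 98 A7 EC B3 A8.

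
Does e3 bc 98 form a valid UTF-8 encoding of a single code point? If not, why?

Leading byte 0xE3 = 11100011 → 3-byte form.
Continuation bytes 0xBC=10111100, 0x98=10011000 all match 10xxxxxx.
Decoded value 0x3F18 is ≥ 0x800 (shortest form) and not a surrogate.

valid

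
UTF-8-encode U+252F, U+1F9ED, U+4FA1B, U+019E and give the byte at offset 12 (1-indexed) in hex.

0xC6

1-indexed offset 12 is 0-indexed offset 11.
U+252F → 3-byte form E2 94 AF at offsets 0–2.
U+1F9ED → 4-byte form F0 9F A7 AD at offsets 3–6.
U+4FA1B → 4-byte form F1 8F A8 9B at offsets 7–10.
U+019E → 2-byte form C6 9E at offsets 11–12.
Offset 11 falls in char 4's range; it's byte 1 of C6 9E = 0xC6.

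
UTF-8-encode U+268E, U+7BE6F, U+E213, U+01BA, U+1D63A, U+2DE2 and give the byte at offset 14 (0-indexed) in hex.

U+268E → 3-byte form E2 9A 8E at offsets 0–2.
U+7BE6F → 4-byte form F1 BB B9 AF at offsets 3–6.
U+E213 → 3-byte form EE 88 93 at offsets 7–9.
U+01BA → 2-byte form C6 BA at offsets 10–11.
U+1D63A → 4-byte form F0 9D 98 BA at offsets 12–15.
Offset 14 falls in char 5's range; it's byte 3 of F0 9D 98 BA = 0x98.

0x98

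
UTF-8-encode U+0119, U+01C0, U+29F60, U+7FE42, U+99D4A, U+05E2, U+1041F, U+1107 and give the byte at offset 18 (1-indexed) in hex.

0xA2

1-indexed offset 18 is 0-indexed offset 17.
U+0119 → 2-byte form C4 99 at offsets 0–1.
U+01C0 → 2-byte form C7 80 at offsets 2–3.
U+29F60 → 4-byte form F0 A9 BD A0 at offsets 4–7.
U+7FE42 → 4-byte form F1 BF B9 82 at offsets 8–11.
U+99D4A → 4-byte form F2 99 B5 8A at offsets 12–15.
U+05E2 → 2-byte form D7 A2 at offsets 16–17.
Offset 17 falls in char 6's range; it's byte 2 of D7 A2 = 0xA2.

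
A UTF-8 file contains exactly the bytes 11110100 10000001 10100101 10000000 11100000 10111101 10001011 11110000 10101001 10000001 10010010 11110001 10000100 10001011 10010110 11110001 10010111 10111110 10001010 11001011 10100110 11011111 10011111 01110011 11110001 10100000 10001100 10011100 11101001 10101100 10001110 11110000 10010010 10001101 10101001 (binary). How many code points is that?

11

Byte at offset 0: 0xF4 = 11110100 → 4-byte char (#1). Advance 4.
Byte at offset 4: 0xE0 = 11100000 → 3-byte char (#2). Advance 3.
Byte at offset 7: 0xF0 = 11110000 → 4-byte char (#3). Advance 4.
Byte at offset 11: 0xF1 = 11110001 → 4-byte char (#4). Advance 4.
Byte at offset 15: 0xF1 = 11110001 → 4-byte char (#5). Advance 4.
Byte at offset 19: 0xCB = 11001011 → 2-byte char (#6). Advance 2.
Byte at offset 21: 0xDF = 11011111 → 2-byte char (#7). Advance 2.
Byte at offset 23: 0x73 = 01110011 → 1-byte char (#8). Advance 1.
Byte at offset 24: 0xF1 = 11110001 → 4-byte char (#9). Advance 4.
Byte at offset 28: 0xE9 = 11101001 → 3-byte char (#10). Advance 3.
Byte at offset 31: 0xF0 = 11110000 → 4-byte char (#11). Advance 4.
Reached end at offset 35 after 11 code points.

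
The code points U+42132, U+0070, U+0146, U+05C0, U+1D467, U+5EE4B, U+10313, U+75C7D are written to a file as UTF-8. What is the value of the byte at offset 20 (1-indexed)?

1-indexed offset 20 is 0-indexed offset 19.
U+42132 → 4-byte form F1 82 84 B2 at offsets 0–3.
U+0070 → 1-byte form 70 at offsets 4–4.
U+0146 → 2-byte form C5 86 at offsets 5–6.
U+05C0 → 2-byte form D7 80 at offsets 7–8.
U+1D467 → 4-byte form F0 9D 91 A7 at offsets 9–12.
U+5EE4B → 4-byte form F1 9E B9 8B at offsets 13–16.
U+10313 → 4-byte form F0 90 8C 93 at offsets 17–20.
Offset 19 falls in char 7's range; it's byte 3 of F0 90 8C 93 = 0x8C.

0x8C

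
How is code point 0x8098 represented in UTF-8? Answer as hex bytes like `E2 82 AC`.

E8 82 98

U+8098 = 0x8098 = 32920 decimal. In range U+0800–U+FFFF → 3-byte form: 1110xxxx 10xxxxxx 10xxxxxx.
Binary (16 bits): 1000000010011000.
Split 4+6+6: 1000 | 000010 | 011000.
Byte 1: 11101000 = 0xE8.
Byte 2: 10000010 = 0x82.
Byte 3: 10011000 = 0x98.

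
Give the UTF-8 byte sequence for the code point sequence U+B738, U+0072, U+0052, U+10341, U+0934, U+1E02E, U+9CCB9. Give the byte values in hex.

U+B738: 3-byte form → EB 9C B8.
U+0072: 1-byte form → 72.
U+0052: 1-byte form → 52.
U+10341: 4-byte form → F0 90 8D 81.
U+0934: 3-byte form → E0 A4 B4.
U+1E02E: 4-byte form → F0 9E 80 AE.
U+9CCB9: 4-byte form → F2 9C B2 B9.
Concatenated (20 bytes): EB 9C B8 72 52 F0 90 8D 81 E0 A4 B4 F0 9E 80 AE F2 9C B2 B9.

EB 9C B8 72 52 F0 90 8D 81 E0 A4 B4 F0 9E 80 AE F2 9C B2 B9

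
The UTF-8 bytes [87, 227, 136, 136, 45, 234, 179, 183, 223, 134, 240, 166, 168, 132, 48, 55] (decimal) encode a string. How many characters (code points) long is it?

Byte at offset 0: 0x57 = 01010111 → 1-byte char (#1). Advance 1.
Byte at offset 1: 0xE3 = 11100011 → 3-byte char (#2). Advance 3.
Byte at offset 4: 0x2D = 00101101 → 1-byte char (#3). Advance 1.
Byte at offset 5: 0xEA = 11101010 → 3-byte char (#4). Advance 3.
Byte at offset 8: 0xDF = 11011111 → 2-byte char (#5). Advance 2.
Byte at offset 10: 0xF0 = 11110000 → 4-byte char (#6). Advance 4.
Byte at offset 14: 0x30 = 00110000 → 1-byte char (#7). Advance 1.
Byte at offset 15: 0x37 = 00110111 → 1-byte char (#8). Advance 1.
Reached end at offset 16 after 8 code points.

8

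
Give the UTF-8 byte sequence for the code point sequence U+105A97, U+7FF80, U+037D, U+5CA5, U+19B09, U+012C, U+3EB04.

U+105A97: 4-byte form → F4 85 AA 97.
U+7FF80: 4-byte form → F1 BF BE 80.
U+037D: 2-byte form → CD BD.
U+5CA5: 3-byte form → E5 B2 A5.
U+19B09: 4-byte form → F0 99 AC 89.
U+012C: 2-byte form → C4 AC.
U+3EB04: 4-byte form → F0 BE AC 84.
Concatenated (23 bytes): F4 85 AA 97 F1 BF BE 80 CD BD E5 B2 A5 F0 99 AC 89 C4 AC F0 BE AC 84.

F4 85 AA 97 F1 BF BE 80 CD BD E5 B2 A5 F0 99 AC 89 C4 AC F0 BE AC 84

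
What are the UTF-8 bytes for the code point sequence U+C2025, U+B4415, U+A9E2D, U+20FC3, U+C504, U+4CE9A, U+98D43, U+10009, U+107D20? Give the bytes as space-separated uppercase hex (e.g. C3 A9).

F3 82 80 A5 F2 B4 90 95 F2 A9 B8 AD F0 A0 BF 83 EC 94 84 F1 8C BA 9A F2 98 B5 83 F0 90 80 89 F4 87 B4 A0

U+C2025: 4-byte form → F3 82 80 A5.
U+B4415: 4-byte form → F2 B4 90 95.
U+A9E2D: 4-byte form → F2 A9 B8 AD.
U+20FC3: 4-byte form → F0 A0 BF 83.
U+C504: 3-byte form → EC 94 84.
U+4CE9A: 4-byte form → F1 8C BA 9A.
U+98D43: 4-byte form → F2 98 B5 83.
U+10009: 4-byte form → F0 90 80 89.
U+107D20: 4-byte form → F4 87 B4 A0.
Concatenated (35 bytes): F3 82 80 A5 F2 B4 90 95 F2 A9 B8 AD F0 A0 BF 83 EC 94 84 F1 8C BA 9A F2 98 B5 83 F0 90 80 89 F4 87 B4 A0.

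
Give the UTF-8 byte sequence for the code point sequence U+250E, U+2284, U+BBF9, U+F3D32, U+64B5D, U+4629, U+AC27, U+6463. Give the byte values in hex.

U+250E: 3-byte form → E2 94 8E.
U+2284: 3-byte form → E2 8A 84.
U+BBF9: 3-byte form → EB AF B9.
U+F3D32: 4-byte form → F3 B3 B4 B2.
U+64B5D: 4-byte form → F1 A4 AD 9D.
U+4629: 3-byte form → E4 98 A9.
U+AC27: 3-byte form → EA B0 A7.
U+6463: 3-byte form → E6 91 A3.
Concatenated (26 bytes): E2 94 8E E2 8A 84 EB AF B9 F3 B3 B4 B2 F1 A4 AD 9D E4 98 A9 EA B0 A7 E6 91 A3.

E2 94 8E E2 8A 84 EB AF B9 F3 B3 B4 B2 F1 A4 AD 9D E4 98 A9 EA B0 A7 E6 91 A3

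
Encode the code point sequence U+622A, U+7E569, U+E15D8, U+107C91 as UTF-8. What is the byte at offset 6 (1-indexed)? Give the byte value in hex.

0x95

1-indexed offset 6 is 0-indexed offset 5.
U+622A → 3-byte form E6 88 AA at offsets 0–2.
U+7E569 → 4-byte form F1 BE 95 A9 at offsets 3–6.
Offset 5 falls in char 2's range; it's byte 3 of F1 BE 95 A9 = 0x95.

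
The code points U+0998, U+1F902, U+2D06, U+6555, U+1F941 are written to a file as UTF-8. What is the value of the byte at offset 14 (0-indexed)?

U+0998 → 3-byte form E0 A6 98 at offsets 0–2.
U+1F902 → 4-byte form F0 9F A4 82 at offsets 3–6.
U+2D06 → 3-byte form E2 B4 86 at offsets 7–9.
U+6555 → 3-byte form E6 95 95 at offsets 10–12.
U+1F941 → 4-byte form F0 9F A5 81 at offsets 13–16.
Offset 14 falls in char 5's range; it's byte 2 of F0 9F A5 81 = 0x9F.

0x9F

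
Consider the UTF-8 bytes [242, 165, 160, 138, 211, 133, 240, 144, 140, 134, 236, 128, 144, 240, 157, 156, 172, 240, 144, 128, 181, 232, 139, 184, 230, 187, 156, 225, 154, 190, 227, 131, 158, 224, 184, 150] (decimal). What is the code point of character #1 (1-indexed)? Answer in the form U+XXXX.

U+A580A

Offset 0: leading byte 0xF2 = 11110010 → 4-byte char #1 = F2 A5 A0 8A.
Leading byte 0xF2 = 11110010 matches 11110xxx → 4-byte sequence.
Byte 1: 0xF2 = 11110010, payload 010 (3 bits).
Byte 2: 0xA5 = 10100101 (10xxxxxx ✓), payload 100101.
Byte 3: 0xA0 = 10100000 (10xxxxxx ✓), payload 100000.
Byte 4: 0x8A = 10001010 (10xxxxxx ✓), payload 001010.
Concatenate: 010100101100000001010 = 0xA580A (21 bits → U+A580A).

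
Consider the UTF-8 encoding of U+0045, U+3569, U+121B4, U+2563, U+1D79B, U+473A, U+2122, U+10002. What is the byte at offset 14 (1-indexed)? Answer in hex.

1-indexed offset 14 is 0-indexed offset 13.
U+0045 → 1-byte form 45 at offsets 0–0.
U+3569 → 3-byte form E3 95 A9 at offsets 1–3.
U+121B4 → 4-byte form F0 92 86 B4 at offsets 4–7.
U+2563 → 3-byte form E2 95 A3 at offsets 8–10.
U+1D79B → 4-byte form F0 9D 9E 9B at offsets 11–14.
Offset 13 falls in char 5's range; it's byte 3 of F0 9D 9E 9B = 0x9E.

0x9E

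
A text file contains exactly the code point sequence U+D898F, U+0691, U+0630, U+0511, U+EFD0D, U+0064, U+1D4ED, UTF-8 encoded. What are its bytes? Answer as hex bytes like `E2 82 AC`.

U+D898F: 4-byte form → F3 98 A6 8F.
U+0691: 2-byte form → DA 91.
U+0630: 2-byte form → D8 B0.
U+0511: 2-byte form → D4 91.
U+EFD0D: 4-byte form → F3 AF B4 8D.
U+0064: 1-byte form → 64.
U+1D4ED: 4-byte form → F0 9D 93 AD.
Concatenated (19 bytes): F3 98 A6 8F DA 91 D8 B0 D4 91 F3 AF B4 8D 64 F0 9D 93 AD.

F3 98 A6 8F DA 91 D8 B0 D4 91 F3 AF B4 8D 64 F0 9D 93 AD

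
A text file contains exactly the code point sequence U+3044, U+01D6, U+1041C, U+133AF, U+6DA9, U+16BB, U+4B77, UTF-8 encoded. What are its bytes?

U+3044: 3-byte form → E3 81 84.
U+01D6: 2-byte form → C7 96.
U+1041C: 4-byte form → F0 90 90 9C.
U+133AF: 4-byte form → F0 93 8E AF.
U+6DA9: 3-byte form → E6 B6 A9.
U+16BB: 3-byte form → E1 9A BB.
U+4B77: 3-byte form → E4 AD B7.
Concatenated (22 bytes): E3 81 84 C7 96 F0 90 90 9C F0 93 8E AF E6 B6 A9 E1 9A BB E4 AD B7.

E3 81 84 C7 96 F0 90 90 9C F0 93 8E AF E6 B6 A9 E1 9A BB E4 AD B7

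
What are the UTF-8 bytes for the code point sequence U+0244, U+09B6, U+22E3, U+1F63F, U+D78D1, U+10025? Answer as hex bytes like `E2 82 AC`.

U+0244: 2-byte form → C9 84.
U+09B6: 3-byte form → E0 A6 B6.
U+22E3: 3-byte form → E2 8B A3.
U+1F63F: 4-byte form → F0 9F 98 BF.
U+D78D1: 4-byte form → F3 97 A3 91.
U+10025: 4-byte form → F0 90 80 A5.
Concatenated (20 bytes): C9 84 E0 A6 B6 E2 8B A3 F0 9F 98 BF F3 97 A3 91 F0 90 80 A5.

C9 84 E0 A6 B6 E2 8B A3 F0 9F 98 BF F3 97 A3 91 F0 90 80 A5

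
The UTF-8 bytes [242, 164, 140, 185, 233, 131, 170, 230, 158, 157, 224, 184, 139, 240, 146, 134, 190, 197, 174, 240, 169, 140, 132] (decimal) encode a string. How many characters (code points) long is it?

Byte at offset 0: 0xF2 = 11110010 → 4-byte char (#1). Advance 4.
Byte at offset 4: 0xE9 = 11101001 → 3-byte char (#2). Advance 3.
Byte at offset 7: 0xE6 = 11100110 → 3-byte char (#3). Advance 3.
Byte at offset 10: 0xE0 = 11100000 → 3-byte char (#4). Advance 3.
Byte at offset 13: 0xF0 = 11110000 → 4-byte char (#5). Advance 4.
Byte at offset 17: 0xC5 = 11000101 → 2-byte char (#6). Advance 2.
Byte at offset 19: 0xF0 = 11110000 → 4-byte char (#7). Advance 4.
Reached end at offset 23 after 7 code points.

7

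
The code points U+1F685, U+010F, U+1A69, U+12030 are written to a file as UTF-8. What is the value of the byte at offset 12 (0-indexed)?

U+1F685 → 4-byte form F0 9F 9A 85 at offsets 0–3.
U+010F → 2-byte form C4 8F at offsets 4–5.
U+1A69 → 3-byte form E1 A9 A9 at offsets 6–8.
U+12030 → 4-byte form F0 92 80 B0 at offsets 9–12.
Offset 12 falls in char 4's range; it's byte 4 of F0 92 80 B0 = 0xB0.

0xB0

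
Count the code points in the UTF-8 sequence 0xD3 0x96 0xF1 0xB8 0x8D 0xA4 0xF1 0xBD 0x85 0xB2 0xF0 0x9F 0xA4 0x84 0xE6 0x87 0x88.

Byte at offset 0: 0xD3 = 11010011 → 2-byte char (#1). Advance 2.
Byte at offset 2: 0xF1 = 11110001 → 4-byte char (#2). Advance 4.
Byte at offset 6: 0xF1 = 11110001 → 4-byte char (#3). Advance 4.
Byte at offset 10: 0xF0 = 11110000 → 4-byte char (#4). Advance 4.
Byte at offset 14: 0xE6 = 11100110 → 3-byte char (#5). Advance 3.
Reached end at offset 17 after 5 code points.

5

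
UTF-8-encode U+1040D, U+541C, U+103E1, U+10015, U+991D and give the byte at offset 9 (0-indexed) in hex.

0x8F

U+1040D → 4-byte form F0 90 90 8D at offsets 0–3.
U+541C → 3-byte form E5 90 9C at offsets 4–6.
U+103E1 → 4-byte form F0 90 8F A1 at offsets 7–10.
Offset 9 falls in char 3's range; it's byte 3 of F0 90 8F A1 = 0x8F.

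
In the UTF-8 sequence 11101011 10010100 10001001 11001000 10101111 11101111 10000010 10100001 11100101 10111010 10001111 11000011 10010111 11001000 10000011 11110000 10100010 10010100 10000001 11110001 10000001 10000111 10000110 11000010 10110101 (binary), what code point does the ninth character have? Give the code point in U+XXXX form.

U+00B5

Offset 0: leading byte 0xEB = 11101011 → 3-byte char #1 = EB 94 89.
Offset 3: leading byte 0xC8 = 11001000 → 2-byte char #2 = C8 AF.
Offset 5: leading byte 0xEF = 11101111 → 3-byte char #3 = EF 82 A1.
Offset 8: leading byte 0xE5 = 11100101 → 3-byte char #4 = E5 BA 8F.
Offset 11: leading byte 0xC3 = 11000011 → 2-byte char #5 = C3 97.
Offset 13: leading byte 0xC8 = 11001000 → 2-byte char #6 = C8 83.
Offset 15: leading byte 0xF0 = 11110000 → 4-byte char #7 = F0 A2 94 81.
Offset 19: leading byte 0xF1 = 11110001 → 4-byte char #8 = F1 81 87 86.
Offset 23: leading byte 0xC2 = 11000010 → 2-byte char #9 = C2 B5.
Leading byte 0xC2 = 11000010 matches 110xxxxx → 2-byte sequence.
Byte 1: 0xC2 = 11000010, payload 00010 (5 bits).
Byte 2: 0xB5 = 10110101 (10xxxxxx ✓), payload 110101.
Concatenate: 00010110101 = 0xB5 (11 bits → U+00B5).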